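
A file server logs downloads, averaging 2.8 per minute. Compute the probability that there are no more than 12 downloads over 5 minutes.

0.3585

Over the interval, μ = 2.8 × 5 = 14 (5 minutes).
P(N ≤ 12) = Σ_{j=0}^{12} e^(−μ) μ^j/j! ≈ 0.3585.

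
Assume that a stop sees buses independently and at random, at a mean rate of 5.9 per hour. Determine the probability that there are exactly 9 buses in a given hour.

0.0654

With mean μ = 5.9 per hour,
P(N = 9) = e^(−μ) μ^9/9! = e^(−5.9) · 5.9^9/362880 ≈ 0.0654.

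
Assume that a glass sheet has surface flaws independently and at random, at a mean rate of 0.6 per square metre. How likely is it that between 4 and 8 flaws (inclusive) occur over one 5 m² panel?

0.3490

Over the interval, μ = 0.6 × 5 = 3 (a 5 m² panel = 5 square metres).
P(4 ≤ N ≤ 8) = Σ_{j=4}^{8} e^(−3) · 3^j/j! ≈ 0.3490.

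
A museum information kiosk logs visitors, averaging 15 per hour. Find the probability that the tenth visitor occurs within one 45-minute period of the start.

Over the interval, μ = 15 × 0.75 = 11.25 (a 45-minute period = 0.75 hours).
The tenth arrival falls in the interval iff at least 10 events occur there: P(S_10 ≤ t) = P(N ≥ 10) = 1 − P(N ≤ 9) ≈ 0.6860.

0.6860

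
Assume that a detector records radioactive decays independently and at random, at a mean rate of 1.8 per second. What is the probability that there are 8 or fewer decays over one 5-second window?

0.4557

Over the interval, μ = 1.8 × 5 = 9 (a 5-second window = 5 seconds).
P(N ≤ 8) = Σ_{j=0}^{8} e^(−μ) μ^j/j! ≈ 0.4557.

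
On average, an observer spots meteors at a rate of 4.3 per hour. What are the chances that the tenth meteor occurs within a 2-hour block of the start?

0.3600

Over the interval, μ = 4.3 × 2 = 8.6 (a 2-hour block = 2 hours).
The tenth arrival falls in the interval iff at least 10 events occur there: P(S_10 ≤ t) = P(N ≥ 10) = 1 − P(N ≤ 9) ≈ 0.3600.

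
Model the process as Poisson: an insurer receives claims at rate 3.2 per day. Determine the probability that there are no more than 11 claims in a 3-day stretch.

Over the interval, μ = 3.2 × 3 = 9.6 (a 3-day stretch = 3 days).
P(N ≤ 11) = Σ_{j=0}^{11} e^(−μ) μ^j/j! ≈ 0.7412.

0.7412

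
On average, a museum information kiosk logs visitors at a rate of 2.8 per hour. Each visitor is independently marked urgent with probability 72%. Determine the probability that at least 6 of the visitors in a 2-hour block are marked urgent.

Thinning: the visitors that are marked urgent themselves form a Poisson process with rate 0.72 × 2.8 = 2.016 per hour.
Over the interval, μ = 2.016 × 2 = 4.032 (a 2-hour block = 2 hours).
P(N ≥ 6) = 1 − P(N ≤ 5) ≈ 0.2199.

0.2199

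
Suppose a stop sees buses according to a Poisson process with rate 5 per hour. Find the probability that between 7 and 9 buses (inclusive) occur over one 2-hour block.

Over the interval, μ = 5 × 2 = 10 (a 2-hour block = 2 hours).
P(7 ≤ N ≤ 9) = Σ_{j=7}^{9} e^(−10) · 10^j/j! ≈ 0.3278.

0.3278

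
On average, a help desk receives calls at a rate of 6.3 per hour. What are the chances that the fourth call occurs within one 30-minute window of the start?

Over the interval, μ = 6.3 × 0.5 = 3.15 (a 30-minute window = 0.5 hours).
The fourth arrival falls in the interval iff at least 4 events occur there: P(S_4 ≤ t) = P(N ≥ 4) = 1 − P(N ≤ 3) ≈ 0.3863.

0.3863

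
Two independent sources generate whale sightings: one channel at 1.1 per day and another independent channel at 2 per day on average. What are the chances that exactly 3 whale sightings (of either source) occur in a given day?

Independent Poisson processes superpose: combined rate λ = 1.1 + 2 = 3.1 per day.
So μ = 3.1.
P(N = 3) = e^(−3.1) · 3.1^3/3! ≈ 0.2237.

0.2237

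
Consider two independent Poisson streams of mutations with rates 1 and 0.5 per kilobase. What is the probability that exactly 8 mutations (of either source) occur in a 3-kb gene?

Independent Poisson processes superpose: combined rate λ = 1 + 0.5 = 1.5 per kilobase.
Over the interval, μ = 1.5 × 3 = 4.5 (a 3-kb gene = 3 kilobases).
P(N = 8) = e^(−4.5) · 4.5^8/8! ≈ 0.0463.

0.0463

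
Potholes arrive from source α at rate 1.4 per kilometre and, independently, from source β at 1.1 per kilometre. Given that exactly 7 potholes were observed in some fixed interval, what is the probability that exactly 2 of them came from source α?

0.1086

Given the total, each event is independently from source α with probability p = λ_α/(λ_α+λ_β) = 1.4/2.5 = 0.5600.
So K ~ Binomial(7, 1.4/2.5): P(K = 2) = C(7,2) · (1.4/2.5)^2 · (1.1/2.5)^5 ≈ 0.1086.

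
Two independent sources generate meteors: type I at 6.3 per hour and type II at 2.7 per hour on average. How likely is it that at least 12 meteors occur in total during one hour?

Independent Poisson processes superpose: combined rate λ = 6.3 + 2.7 = 9 per hour.
So μ = 9.
P(N ≥ 12) = 1 − P(N ≤ 11) ≈ 0.1970.

0.1970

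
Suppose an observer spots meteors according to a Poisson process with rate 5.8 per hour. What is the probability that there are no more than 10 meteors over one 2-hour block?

Over the interval, μ = 5.8 × 2 = 11.6 (a 2-hour block = 2 hours).
P(N ≤ 10) = Σ_{j=0}^{10} e^(−μ) μ^j/j! ≈ 0.3905.

0.3905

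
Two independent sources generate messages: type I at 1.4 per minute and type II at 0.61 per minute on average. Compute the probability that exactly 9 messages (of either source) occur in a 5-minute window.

Independent Poisson processes superpose: combined rate λ = 1.4 + 0.61 = 2.01 per minute.
Over the interval, μ = 2.01 × 5 = 10.05 (a 5-minute window = 5 minutes).
P(N = 9) = e^(−10.05) · 10.05^9/9! ≈ 0.1245.

0.1245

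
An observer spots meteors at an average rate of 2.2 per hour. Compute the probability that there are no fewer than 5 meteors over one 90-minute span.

Over the interval, μ = 2.2 × 1.5 = 3.3 (a 90-minute span = 1.5 hours).
P(N ≥ 5) = 1 − P(N ≤ 4) = 1 − Σ_{j=0}^{4} e^(−μ) μ^j/j! ≈ 0.2374.

0.2374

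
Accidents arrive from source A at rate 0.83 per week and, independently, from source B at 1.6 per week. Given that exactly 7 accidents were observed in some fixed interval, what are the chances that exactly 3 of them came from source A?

0.2621

Given the total, each event is independently from source A with probability p = λ_A/(λ_A+λ_B) = 0.83/2.43 ≈ 0.3416.
So K ~ Binomial(7, 0.83/2.43): P(K = 3) = C(7,3) · (0.83/2.43)^3 · (1.6/2.43)^4 ≈ 0.2621.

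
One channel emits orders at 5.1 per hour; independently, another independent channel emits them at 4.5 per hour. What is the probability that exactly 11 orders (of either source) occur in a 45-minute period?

0.0504

Independent Poisson processes superpose: combined rate λ = 5.1 + 4.5 = 9.6 per hour.
Over the interval, μ = 9.6 × 0.75 = 7.2 (a 45-minute period = 0.75 hours).
P(N = 11) = e^(−7.2) · 7.2^11/11! ≈ 0.0504.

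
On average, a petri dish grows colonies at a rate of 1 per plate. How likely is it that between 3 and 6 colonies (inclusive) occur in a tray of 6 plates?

Over the interval, μ = 1 × 6 = 6 (a tray of 6 plates = 6 plates).
P(3 ≤ N ≤ 6) = Σ_{j=3}^{6} e^(−6) · 6^j/j! ≈ 0.5443.

0.5443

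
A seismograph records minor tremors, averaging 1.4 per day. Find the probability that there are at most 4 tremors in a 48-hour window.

Over the interval, μ = 1.4 × 2 = 2.8 (a 48-hour window = 2 days).
P(N ≤ 4) = Σ_{j=0}^{4} e^(−μ) μ^j/j! ≈ 0.8477.

0.8477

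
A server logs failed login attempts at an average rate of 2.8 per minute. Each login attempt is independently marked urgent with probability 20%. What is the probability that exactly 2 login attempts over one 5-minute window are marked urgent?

0.2384

Thinning: the login attempts that are marked urgent themselves form a Poisson process with rate 0.2 × 2.8 = 0.56 per minute.
Over the interval, μ = 0.56 × 5 = 2.8 (a 5-minute window = 5 minutes).
P(N = 2) = e^(−2.8) · 2.8^2/2! ≈ 0.2384.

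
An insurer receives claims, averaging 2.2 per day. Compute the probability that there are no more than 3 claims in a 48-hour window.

0.3594

Over the interval, μ = 2.2 × 2 = 4.4 (a 48-hour window = 2 days).
P(N ≤ 3) = Σ_{j=0}^{3} e^(−μ) μ^j/j! ≈ 0.3594.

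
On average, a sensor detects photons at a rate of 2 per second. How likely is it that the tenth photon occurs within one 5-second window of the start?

Over the interval, μ = 2 × 5 = 10 (a 5-second window = 5 seconds).
The tenth arrival falls in the interval iff at least 10 events occur there: P(S_10 ≤ t) = P(N ≥ 10) = 1 − P(N ≤ 9) ≈ 0.5421.

0.5421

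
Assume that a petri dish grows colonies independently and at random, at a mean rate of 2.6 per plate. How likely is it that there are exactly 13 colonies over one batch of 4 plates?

0.0814

Over the interval, μ = 2.6 × 4 = 10.4 (a batch of 4 plates = 4 plates).
P(N = 13) = e^(−μ) μ^13/13! = e^(−10.4) · 10.4^13/6227020800 ≈ 0.0814.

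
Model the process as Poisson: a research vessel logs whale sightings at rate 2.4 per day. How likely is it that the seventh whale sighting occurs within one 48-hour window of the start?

0.2092

Over the interval, μ = 2.4 × 2 = 4.8 (a 48-hour window = 2 days).
The seventh arrival falls in the interval iff at least 7 events occur there: P(S_7 ≤ t) = P(N ≥ 7) = 1 − P(N ≤ 6) ≈ 0.2092.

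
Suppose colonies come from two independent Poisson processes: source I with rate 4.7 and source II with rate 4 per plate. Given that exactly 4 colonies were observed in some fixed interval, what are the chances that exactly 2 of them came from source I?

0.3702

Given the total, each event is independently from source I with probability p = λ_I/(λ_I+λ_II) = 4.7/8.7 ≈ 0.5402.
So K ~ Binomial(4, 4.7/8.7): P(K = 2) = C(4,2) · (4.7/8.7)^2 · (4/8.7)^2 ≈ 0.3702.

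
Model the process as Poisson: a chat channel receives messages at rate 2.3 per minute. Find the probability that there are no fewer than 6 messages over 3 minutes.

0.6863

Over the interval, μ = 2.3 × 3 = 6.9 (3 minutes).
P(N ≥ 6) = 1 − P(N ≤ 5) = 1 − Σ_{j=0}^{5} e^(−μ) μ^j/j! ≈ 0.6863.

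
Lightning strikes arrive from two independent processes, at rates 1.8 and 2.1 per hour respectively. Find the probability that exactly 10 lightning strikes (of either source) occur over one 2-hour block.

Independent Poisson processes superpose: combined rate λ = 1.8 + 2.1 = 3.9 per hour.
Over the interval, μ = 3.9 × 2 = 7.8 (a 2-hour block = 2 hours).
P(N = 10) = e^(−7.8) · 7.8^10/10! ≈ 0.0941.

0.0941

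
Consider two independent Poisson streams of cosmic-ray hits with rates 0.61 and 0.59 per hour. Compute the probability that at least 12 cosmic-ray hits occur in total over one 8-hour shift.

Independent Poisson processes superpose: combined rate λ = 0.61 + 0.59 = 1.2 per hour.
Over the interval, μ = 1.2 × 8 = 9.6 (an 8-hour shift = 8 hours).
P(N ≥ 12) = 1 − P(N ≤ 11) ≈ 0.2588.

0.2588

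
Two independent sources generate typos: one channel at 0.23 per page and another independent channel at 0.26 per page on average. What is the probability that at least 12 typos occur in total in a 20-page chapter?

0.2807

Independent Poisson processes superpose: combined rate λ = 0.23 + 0.26 = 0.49 per page.
Over the interval, μ = 0.49 × 20 = 9.8 (a 20-page chapter = 20 pages).
P(N ≥ 12) = 1 − P(N ≤ 11) ≈ 0.2807.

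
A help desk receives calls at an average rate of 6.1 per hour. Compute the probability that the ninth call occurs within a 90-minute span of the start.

0.5639

Over the interval, μ = 6.1 × 1.5 = 9.15 (a 90-minute span = 1.5 hours).
The ninth arrival falls in the interval iff at least 9 events occur there: P(S_9 ≤ t) = P(N ≥ 9) = 1 − P(N ≤ 8) ≈ 0.5639.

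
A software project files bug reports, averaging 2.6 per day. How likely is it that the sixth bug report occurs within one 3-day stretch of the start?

Over the interval, μ = 2.6 × 3 = 7.8 (a 3-day stretch = 3 days).
The sixth arrival falls in the interval iff at least 6 events occur there: P(S_6 ≤ t) = P(N ≥ 6) = 1 − P(N ≤ 5) ≈ 0.7897.

0.7897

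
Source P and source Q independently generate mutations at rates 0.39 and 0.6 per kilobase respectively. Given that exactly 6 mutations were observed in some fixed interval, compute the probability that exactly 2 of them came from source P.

0.3141

Given the total, each event is independently from source P with probability p = λ_P/(λ_P+λ_Q) = 0.39/0.99 ≈ 0.3939.
So K ~ Binomial(6, 0.39/0.99): P(K = 2) = C(6,2) · (0.39/0.99)^2 · (0.6/0.99)^4 ≈ 0.3141.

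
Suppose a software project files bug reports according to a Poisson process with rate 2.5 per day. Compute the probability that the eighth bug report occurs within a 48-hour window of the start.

0.1334

Over the interval, μ = 2.5 × 2 = 5 (a 48-hour window = 2 days).
The eighth arrival falls in the interval iff at least 8 events occur there: P(S_8 ≤ t) = P(N ≥ 8) = 1 − P(N ≤ 7) ≈ 0.1334.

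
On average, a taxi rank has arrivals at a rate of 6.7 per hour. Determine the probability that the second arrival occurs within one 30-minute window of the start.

Over the interval, μ = 6.7 × 0.5 = 3.35 (a 30-minute window = 0.5 hours).
The second arrival falls in the interval iff at least 2 events occur there: P(S_2 ≤ t) = P(N ≥ 2) = 1 − P(N ≤ 1) ≈ 0.8474.

0.8474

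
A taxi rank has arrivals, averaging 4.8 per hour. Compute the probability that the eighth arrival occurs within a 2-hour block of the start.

0.7416

Over the interval, μ = 4.8 × 2 = 9.6 (a 2-hour block = 2 hours).
The eighth arrival falls in the interval iff at least 8 events occur there: P(S_8 ≤ t) = P(N ≥ 8) = 1 − P(N ≤ 7) ≈ 0.7416.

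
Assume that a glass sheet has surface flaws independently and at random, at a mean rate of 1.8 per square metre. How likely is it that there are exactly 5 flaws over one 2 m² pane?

Over the interval, μ = 1.8 × 2 = 3.6 (a 2 m² pane = 2 square metres).
P(N = 5) = e^(−μ) μ^5/5! = e^(−3.6) · 3.6^5/120 ≈ 0.1377.

0.1377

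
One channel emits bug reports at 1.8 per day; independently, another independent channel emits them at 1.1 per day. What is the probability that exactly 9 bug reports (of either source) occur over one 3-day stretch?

0.1311

Independent Poisson processes superpose: combined rate λ = 1.8 + 1.1 = 2.9 per day.
Over the interval, μ = 2.9 × 3 = 8.7 (a 3-day stretch = 3 days).
P(N = 9) = e^(−8.7) · 8.7^9/9! ≈ 0.1311.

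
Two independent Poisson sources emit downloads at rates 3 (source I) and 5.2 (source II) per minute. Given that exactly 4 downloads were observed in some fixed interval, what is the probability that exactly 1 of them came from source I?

Given the total, each event is independently from source I with probability p = λ_I/(λ_I+λ_II) = 3/8.2 ≈ 0.3659.
So K ~ Binomial(4, 3/8.2): P(K = 1) = C(4,1) · (3/8.2)^1 · (5.2/8.2)^3 ≈ 0.3732.

0.3732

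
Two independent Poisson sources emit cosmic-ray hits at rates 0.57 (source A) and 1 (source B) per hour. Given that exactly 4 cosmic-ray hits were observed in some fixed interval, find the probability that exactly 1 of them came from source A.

Given the total, each event is independently from source A with probability p = λ_A/(λ_A+λ_B) = 0.57/1.57 ≈ 0.3631.
So K ~ Binomial(4, 0.57/1.57): P(K = 1) = C(4,1) · (0.57/1.57)^1 · (1/1.57)^3 ≈ 0.3753.

0.3753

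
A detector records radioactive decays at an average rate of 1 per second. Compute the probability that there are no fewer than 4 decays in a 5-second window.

0.7350

Over the interval, μ = 1 × 5 = 5 (a 5-second window = 5 seconds).
P(N ≥ 4) = 1 − P(N ≤ 3) = 1 − Σ_{j=0}^{3} e^(−μ) μ^j/j! ≈ 0.7350.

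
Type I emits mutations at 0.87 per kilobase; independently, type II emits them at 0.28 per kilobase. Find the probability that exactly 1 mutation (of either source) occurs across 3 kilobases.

0.1095

Independent Poisson processes superpose: combined rate λ = 0.87 + 0.28 = 1.15 per kilobase.
Over the interval, μ = 1.15 × 3 = 3.45 (3 kilobases).
P(N = 1) = e^(−3.45) · 3.45^1/1! ≈ 0.1095.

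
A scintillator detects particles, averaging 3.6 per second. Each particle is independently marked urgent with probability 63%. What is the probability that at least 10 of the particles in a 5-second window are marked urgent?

0.6952

Thinning: the particles that are marked urgent themselves form a Poisson process with rate 0.63 × 3.6 = 2.268 per second.
Over the interval, μ = 2.268 × 5 = 11.34 (a 5-second window = 5 seconds).
P(N ≥ 10) = 1 − P(N ≤ 9) ≈ 0.6952.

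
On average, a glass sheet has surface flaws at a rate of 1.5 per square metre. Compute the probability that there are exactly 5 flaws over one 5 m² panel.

0.1094

Over the interval, μ = 1.5 × 5 = 7.5 (a 5 m² panel = 5 square metres).
P(N = 5) = e^(−μ) μ^5/5! = e^(−7.5) · 7.5^5/120 ≈ 0.1094.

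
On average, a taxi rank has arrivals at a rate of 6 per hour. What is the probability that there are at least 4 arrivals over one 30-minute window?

Over the interval, μ = 6 × 0.5 = 3 (a 30-minute window = 0.5 hours).
P(N ≥ 4) = 1 − P(N ≤ 3) = 1 − Σ_{j=0}^{3} e^(−μ) μ^j/j! ≈ 0.3528.

0.3528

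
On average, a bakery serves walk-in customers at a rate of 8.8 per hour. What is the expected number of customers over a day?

E[N] = λt = 8.8 × 24 = 211.2 (a day = 24 hours).

211.2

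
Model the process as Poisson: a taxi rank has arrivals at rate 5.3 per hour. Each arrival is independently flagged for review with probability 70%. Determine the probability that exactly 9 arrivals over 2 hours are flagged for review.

0.1126

Thinning: the arrivals that are flagged for review themselves form a Poisson process with rate 0.7 × 5.3 = 3.71 per hour.
Over the interval, μ = 3.71 × 2 = 7.42 (2 hours).
P(N = 9) = e^(−7.42) · 7.42^9/9! ≈ 0.1126.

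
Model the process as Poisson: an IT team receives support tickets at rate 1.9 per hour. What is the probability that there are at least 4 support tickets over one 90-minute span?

Over the interval, μ = 1.9 × 1.5 = 2.85 (a 90-minute span = 1.5 hours).
P(N ≥ 4) = 1 − P(N ≤ 3) = 1 − Σ_{j=0}^{3} e^(−μ) μ^j/j! ≈ 0.3192.

0.3192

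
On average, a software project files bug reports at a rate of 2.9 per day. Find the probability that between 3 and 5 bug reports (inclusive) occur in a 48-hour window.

Over the interval, μ = 2.9 × 2 = 5.8 (a 48-hour window = 2 days).
P(3 ≤ N ≤ 5) = Σ_{j=3}^{5} e^(−5.8) · 5.8^j/j! ≈ 0.4068.

0.4068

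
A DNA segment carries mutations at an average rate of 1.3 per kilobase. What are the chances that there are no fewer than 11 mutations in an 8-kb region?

Over the interval, μ = 1.3 × 8 = 10.4 (an 8-kb region = 8 kilobases).
P(N ≥ 11) = 1 − P(N ≤ 10) = 1 − Σ_{j=0}^{10} e^(−μ) μ^j/j! ≈ 0.4669.

0.4669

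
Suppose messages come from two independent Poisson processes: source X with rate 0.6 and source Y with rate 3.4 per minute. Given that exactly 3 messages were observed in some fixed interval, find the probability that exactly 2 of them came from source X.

0.0574

Given the total, each event is independently from source X with probability p = λ_X/(λ_X+λ_Y) = 0.6/4 = 0.1500.
So K ~ Binomial(3, 0.6/4): P(K = 2) = C(3,2) · (0.6/4)^2 · (3.4/4)^1 ≈ 0.0574.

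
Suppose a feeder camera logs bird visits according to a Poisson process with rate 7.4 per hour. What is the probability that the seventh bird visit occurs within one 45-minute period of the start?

0.3218

Over the interval, μ = 7.4 × 0.75 = 5.55 (a 45-minute period = 0.75 hours).
The seventh arrival falls in the interval iff at least 7 events occur there: P(S_7 ≤ t) = P(N ≥ 7) = 1 − P(N ≤ 6) ≈ 0.3218.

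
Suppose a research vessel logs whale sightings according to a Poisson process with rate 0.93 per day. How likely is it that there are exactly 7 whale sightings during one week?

0.1463

Over the interval, μ = 0.93 × 7 = 6.51 (a week = 7 days).
P(N = 7) = e^(−μ) μ^7/7! = e^(−6.51) · 6.51^7/5040 ≈ 0.1463.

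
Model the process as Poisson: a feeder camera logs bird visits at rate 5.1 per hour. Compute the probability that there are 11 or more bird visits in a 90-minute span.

0.1510

Over the interval, μ = 5.1 × 1.5 = 7.65 (a 90-minute span = 1.5 hours).
P(N ≥ 11) = 1 − P(N ≤ 10) = 1 − Σ_{j=0}^{10} e^(−μ) μ^j/j! ≈ 0.1510.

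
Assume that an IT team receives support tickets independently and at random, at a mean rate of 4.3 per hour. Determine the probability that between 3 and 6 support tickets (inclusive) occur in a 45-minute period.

0.5791

Over the interval, μ = 4.3 × 0.75 = 3.225 (a 45-minute period = 0.75 hours).
P(3 ≤ N ≤ 6) = Σ_{j=3}^{6} e^(−3.225) · 3.225^j/j! ≈ 0.5791.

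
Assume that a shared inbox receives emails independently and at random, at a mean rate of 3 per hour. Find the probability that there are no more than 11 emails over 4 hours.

Over the interval, μ = 3 × 4 = 12 (4 hours).
P(N ≤ 11) = Σ_{j=0}^{11} e^(−μ) μ^j/j! ≈ 0.4616.

0.4616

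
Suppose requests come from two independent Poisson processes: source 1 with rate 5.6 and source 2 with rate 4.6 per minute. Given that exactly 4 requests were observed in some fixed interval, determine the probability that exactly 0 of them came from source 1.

0.0414

Given the total, each event is independently from source 1 with probability p = λ_1/(λ_1+λ_2) = 5.6/10.2 ≈ 0.5490.
So K ~ Binomial(4, 5.6/10.2): P(K = 0) = C(4,0) · (5.6/10.2)^0 · (4.6/10.2)^4 ≈ 0.0414.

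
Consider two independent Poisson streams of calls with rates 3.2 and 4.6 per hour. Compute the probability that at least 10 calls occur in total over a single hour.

Independent Poisson processes superpose: combined rate λ = 3.2 + 4.6 = 7.8 per hour.
So μ = 7.8.
P(N ≥ 10) = 1 − P(N ≤ 9) ≈ 0.2589.

0.2589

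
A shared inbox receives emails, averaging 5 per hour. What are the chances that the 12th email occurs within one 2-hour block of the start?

0.3032

Over the interval, μ = 5 × 2 = 10 (a 2-hour block = 2 hours).
The 12th arrival falls in the interval iff at least 12 events occur there: P(S_12 ≤ t) = P(N ≥ 12) = 1 − P(N ≤ 11) ≈ 0.3032.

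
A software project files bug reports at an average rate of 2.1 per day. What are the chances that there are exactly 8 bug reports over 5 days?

Over the interval, μ = 2.1 × 5 = 10.5 (5 days).
P(N = 8) = e^(−μ) μ^8/8! = e^(−10.5) · 10.5^8/40320 ≈ 0.1009.

0.1009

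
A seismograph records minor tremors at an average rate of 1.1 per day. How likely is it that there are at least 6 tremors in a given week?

Over the interval, μ = 1.1 × 7 = 7.7 (a week = 7 days).
P(N ≥ 6) = 1 − P(N ≤ 5) = 1 − Σ_{j=0}^{5} e^(−μ) μ^j/j! ≈ 0.7797.

0.7797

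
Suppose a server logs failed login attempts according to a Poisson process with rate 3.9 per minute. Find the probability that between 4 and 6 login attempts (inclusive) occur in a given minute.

With mean μ = 3.9 per minute,
P(4 ≤ N ≤ 6) = Σ_{j=4}^{6} e^(−3.9) · 3.9^j/j! ≈ 0.4462.

0.4462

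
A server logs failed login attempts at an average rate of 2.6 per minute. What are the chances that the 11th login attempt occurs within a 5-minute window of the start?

Over the interval, μ = 2.6 × 5 = 13 (a 5-minute window = 5 minutes).
The 11th arrival falls in the interval iff at least 11 events occur there: P(S_11 ≤ t) = P(N ≥ 11) = 1 − P(N ≤ 10) ≈ 0.7483.

0.7483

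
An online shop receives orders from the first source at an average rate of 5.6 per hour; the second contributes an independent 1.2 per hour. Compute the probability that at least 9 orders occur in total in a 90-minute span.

Independent Poisson processes superpose: combined rate λ = 5.6 + 1.2 = 6.8 per hour.
Over the interval, μ = 6.8 × 1.5 = 10.2 (a 90-minute span = 1.5 hours).
P(N ≥ 9) = 1 − P(N ≤ 8) ≈ 0.6892.

0.6892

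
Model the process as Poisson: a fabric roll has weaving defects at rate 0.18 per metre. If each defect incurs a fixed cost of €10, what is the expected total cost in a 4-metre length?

€7.2

E[N] = 0.18 × 4 = 0.72 (a 4-metre length = 4 metres); E[cost] = 0.72 × €10 = €7.2.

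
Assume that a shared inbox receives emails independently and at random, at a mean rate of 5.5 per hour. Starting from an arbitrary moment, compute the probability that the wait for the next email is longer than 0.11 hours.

0.5461

The wait for the next event is exponential with rate λ = 5.5 per hour.
P(T > 0.11) = e^(−λt) = e^(−5.5 × 0.11) = e^(−0.605) ≈ 0.5461.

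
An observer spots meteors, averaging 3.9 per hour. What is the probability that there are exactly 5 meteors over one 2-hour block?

0.0986

Over the interval, μ = 3.9 × 2 = 7.8 (a 2-hour block = 2 hours).
P(N = 5) = e^(−μ) μ^5/5! = e^(−7.8) · 7.8^5/120 ≈ 0.0986.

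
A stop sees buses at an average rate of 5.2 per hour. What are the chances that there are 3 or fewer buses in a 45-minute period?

0.4532

Over the interval, μ = 5.2 × 0.75 = 3.9 (a 45-minute period = 0.75 hours).
P(N ≤ 3) = Σ_{j=0}^{3} e^(−μ) μ^j/j! ≈ 0.4532.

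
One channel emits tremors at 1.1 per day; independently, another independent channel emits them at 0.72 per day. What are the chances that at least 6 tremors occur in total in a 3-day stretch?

0.4642

Independent Poisson processes superpose: combined rate λ = 1.1 + 0.72 = 1.82 per day.
Over the interval, μ = 1.82 × 3 = 5.46 (a 3-day stretch = 3 days).
P(N ≥ 6) = 1 − P(N ≤ 5) ≈ 0.4642.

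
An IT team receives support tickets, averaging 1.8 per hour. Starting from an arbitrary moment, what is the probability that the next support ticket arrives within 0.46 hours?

0.5631

Inter-arrival times are exponential with rate λ = 1.8 per hour.
P(T ≤ 0.46) = 1 − e^(−λt) = 1 − e^(−1.8 × 0.46) = 1 − e^(−0.828) ≈ 0.5631.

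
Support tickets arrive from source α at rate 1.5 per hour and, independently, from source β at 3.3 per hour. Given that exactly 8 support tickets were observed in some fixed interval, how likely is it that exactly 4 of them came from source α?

0.1491

Given the total, each event is independently from source α with probability p = λ_α/(λ_α+λ_β) = 1.5/4.8 = 0.3125.
So K ~ Binomial(8, 1.5/4.8): P(K = 4) = C(8,4) · (1.5/4.8)^4 · (3.3/4.8)^4 ≈ 0.1491.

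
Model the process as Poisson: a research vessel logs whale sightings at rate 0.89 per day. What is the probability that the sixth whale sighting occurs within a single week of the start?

Over the interval, μ = 0.89 × 7 = 6.23 (a week = 7 days).
The sixth arrival falls in the interval iff at least 6 events occur there: P(S_6 ≤ t) = P(N ≥ 6) = 1 − P(N ≤ 5) ≈ 0.5905.

0.5905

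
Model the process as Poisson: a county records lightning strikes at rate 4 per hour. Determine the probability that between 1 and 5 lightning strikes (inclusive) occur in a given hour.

With mean μ = 4 per hour,
P(1 ≤ N ≤ 5) = Σ_{j=1}^{5} e^(−4) · 4^j/j! ≈ 0.7668.

0.7668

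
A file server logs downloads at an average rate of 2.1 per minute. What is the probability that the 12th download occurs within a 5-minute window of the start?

Over the interval, μ = 2.1 × 5 = 10.5 (a 5-minute window = 5 minutes).
The 12th arrival falls in the interval iff at least 12 events occur there: P(S_12 ≤ t) = P(N ≥ 12) = 1 − P(N ≤ 11) ≈ 0.3613.

0.3613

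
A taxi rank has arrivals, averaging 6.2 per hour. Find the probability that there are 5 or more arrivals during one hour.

With mean μ = 6.2 per hour,
P(N ≥ 5) = 1 − P(N ≤ 4) = 1 − Σ_{j=0}^{4} e^(−μ) μ^j/j! ≈ 0.7408.

0.7408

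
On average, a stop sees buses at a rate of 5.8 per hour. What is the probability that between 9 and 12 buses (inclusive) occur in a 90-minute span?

0.4007

Over the interval, μ = 5.8 × 1.5 = 8.7 (a 90-minute span = 1.5 hours).
P(9 ≤ N ≤ 12) = Σ_{j=9}^{12} e^(−8.7) · 8.7^j/j! ≈ 0.4007.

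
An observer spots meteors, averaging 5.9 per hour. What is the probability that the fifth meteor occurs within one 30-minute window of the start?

Over the interval, μ = 5.9 × 0.5 = 2.95 (a 30-minute window = 0.5 hours).
The fifth arrival falls in the interval iff at least 5 events occur there: P(S_5 ≤ t) = P(N ≥ 5) = 1 − P(N ≤ 4) ≈ 0.1764.

0.1764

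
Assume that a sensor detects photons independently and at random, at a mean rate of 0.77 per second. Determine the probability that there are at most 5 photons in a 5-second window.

Over the interval, μ = 0.77 × 5 = 3.85 (a 5-second window = 5 seconds).
P(N ≤ 5) = Σ_{j=0}^{5} e^(−μ) μ^j/j! ≈ 0.8081.

0.8081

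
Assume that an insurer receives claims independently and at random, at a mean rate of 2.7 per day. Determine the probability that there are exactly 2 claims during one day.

With mean μ = 2.7 per day,
P(N = 2) = e^(−μ) μ^2/2! = e^(−2.7) · 2.7^2/2 ≈ 0.2450.

0.2450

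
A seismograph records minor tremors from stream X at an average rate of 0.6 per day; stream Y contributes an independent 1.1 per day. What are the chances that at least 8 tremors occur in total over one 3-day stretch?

0.1440

Independent Poisson processes superpose: combined rate λ = 0.6 + 1.1 = 1.7 per day.
Over the interval, μ = 1.7 × 3 = 5.1 (a 3-day stretch = 3 days).
P(N ≥ 8) = 1 − P(N ≤ 7) ≈ 0.1440.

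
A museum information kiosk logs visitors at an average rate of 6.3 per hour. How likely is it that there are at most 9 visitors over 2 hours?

Over the interval, μ = 6.3 × 2 = 12.6 (2 hours).
P(N ≤ 9) = Σ_{j=0}^{9} e^(−μ) μ^j/j! ≈ 0.1939.

0.1939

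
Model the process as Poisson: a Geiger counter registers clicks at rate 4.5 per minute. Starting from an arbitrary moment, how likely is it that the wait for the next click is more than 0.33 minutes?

The wait for the next event is exponential with rate λ = 4.5 per minute.
P(T > 0.33) = e^(−λt) = e^(−4.5 × 0.33) = e^(−1.485) ≈ 0.2265.

0.2265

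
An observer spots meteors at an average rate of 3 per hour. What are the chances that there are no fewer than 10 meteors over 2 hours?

0.0839

Over the interval, μ = 3 × 2 = 6 (2 hours).
P(N ≥ 10) = 1 − P(N ≤ 9) = 1 − Σ_{j=0}^{9} e^(−μ) μ^j/j! ≈ 0.0839.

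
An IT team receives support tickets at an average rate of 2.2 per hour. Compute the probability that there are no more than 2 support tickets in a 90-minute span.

Over the interval, μ = 2.2 × 1.5 = 3.3 (a 90-minute span = 1.5 hours).
P(N ≤ 2) = Σ_{j=0}^{2} e^(−μ) μ^j/j! ≈ 0.3594.

0.3594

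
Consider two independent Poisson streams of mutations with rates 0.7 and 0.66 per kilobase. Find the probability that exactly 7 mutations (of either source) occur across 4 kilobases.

Independent Poisson processes superpose: combined rate λ = 0.7 + 0.66 = 1.36 per kilobase.
Over the interval, μ = 1.36 × 4 = 5.44 (4 kilobases).
P(N = 7) = e^(−5.44) · 5.44^7/7! ≈ 0.1214.

0.1214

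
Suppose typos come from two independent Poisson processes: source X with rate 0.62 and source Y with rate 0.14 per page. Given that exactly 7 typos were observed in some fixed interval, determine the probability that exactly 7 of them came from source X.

0.2405

Given the total, each event is independently from source X with probability p = λ_X/(λ_X+λ_Y) = 0.62/0.76 ≈ 0.8158.
So K ~ Binomial(7, 0.62/0.76): P(K = 7) = C(7,7) · (0.62/0.76)^7 · (0.14/0.76)^0 ≈ 0.2405.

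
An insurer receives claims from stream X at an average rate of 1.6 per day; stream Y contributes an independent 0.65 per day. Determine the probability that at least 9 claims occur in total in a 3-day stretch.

Independent Poisson processes superpose: combined rate λ = 1.6 + 0.65 = 2.25 per day.
Over the interval, μ = 2.25 × 3 = 6.75 (a 3-day stretch = 3 days).
P(N ≥ 9) = 1 − P(N ≤ 8) ≈ 0.2389.

0.2389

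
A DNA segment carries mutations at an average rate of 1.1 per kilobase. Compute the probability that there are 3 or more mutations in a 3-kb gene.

0.6406

Over the interval, μ = 1.1 × 3 = 3.3 (a 3-kb gene = 3 kilobases).
P(N ≥ 3) = 1 − P(N ≤ 2) = 1 − Σ_{j=0}^{2} e^(−μ) μ^j/j! ≈ 0.6406.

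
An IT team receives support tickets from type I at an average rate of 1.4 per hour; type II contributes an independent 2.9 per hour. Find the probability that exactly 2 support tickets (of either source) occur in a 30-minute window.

Independent Poisson processes superpose: combined rate λ = 1.4 + 2.9 = 4.3 per hour.
Over the interval, μ = 4.3 × 0.5 = 2.15 (a 30-minute window = 0.5 hours).
P(N = 2) = e^(−2.15) · 2.15^2/2! ≈ 0.2692.

0.2692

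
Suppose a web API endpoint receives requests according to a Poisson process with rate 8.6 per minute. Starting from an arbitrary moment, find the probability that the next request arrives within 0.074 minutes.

0.4708

Inter-arrival times are exponential with rate λ = 8.6 per minute.
P(T ≤ 0.074) = 1 − e^(−λt) = 1 − e^(−8.6 × 0.074) = 1 − e^(−0.6364) ≈ 0.4708.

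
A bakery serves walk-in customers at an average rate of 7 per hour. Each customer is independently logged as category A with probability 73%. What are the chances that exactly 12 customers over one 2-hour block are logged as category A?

Thinning: the customers that are logged as category A themselves form a Poisson process with rate 0.73 × 7 = 5.11 per hour.
Over the interval, μ = 5.11 × 2 = 10.22 (a 2-hour block = 2 hours).
P(N = 12) = e^(−10.22) · 10.22^12/12! ≈ 0.0988.

0.0988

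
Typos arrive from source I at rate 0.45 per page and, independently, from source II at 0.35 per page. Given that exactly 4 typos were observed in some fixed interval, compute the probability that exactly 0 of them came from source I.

0.0366

Given the total, each event is independently from source I with probability p = λ_I/(λ_I+λ_II) = 0.45/0.8 = 0.5625.
So K ~ Binomial(4, 0.45/0.8): P(K = 0) = C(4,0) · (0.45/0.8)^0 · (0.35/0.8)^4 ≈ 0.0366.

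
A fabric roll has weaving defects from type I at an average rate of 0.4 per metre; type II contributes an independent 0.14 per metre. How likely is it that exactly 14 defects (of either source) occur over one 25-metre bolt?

Independent Poisson processes superpose: combined rate λ = 0.4 + 0.14 = 0.54 per metre.
Over the interval, μ = 0.54 × 25 = 13.5 (a 25-metre bolt = 25 metres).
P(N = 14) = e^(−13.5) · 13.5^14/14! ≈ 0.1050.

0.1050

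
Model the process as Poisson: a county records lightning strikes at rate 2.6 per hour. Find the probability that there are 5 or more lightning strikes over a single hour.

0.1226

With mean μ = 2.6 per hour,
P(N ≥ 5) = 1 − P(N ≤ 4) = 1 − Σ_{j=0}^{4} e^(−μ) μ^j/j! ≈ 0.1226.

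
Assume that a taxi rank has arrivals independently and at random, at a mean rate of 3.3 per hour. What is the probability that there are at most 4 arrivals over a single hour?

With mean μ = 3.3 per hour,
P(N ≤ 4) = Σ_{j=0}^{4} e^(−μ) μ^j/j! ≈ 0.7626.

0.7626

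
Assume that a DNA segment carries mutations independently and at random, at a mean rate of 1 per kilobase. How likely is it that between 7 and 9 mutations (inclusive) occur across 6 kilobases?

0.3098

Over the interval, μ = 1 × 6 = 6 (6 kilobases).
P(7 ≤ N ≤ 9) = Σ_{j=7}^{9} e^(−6) · 6^j/j! ≈ 0.3098.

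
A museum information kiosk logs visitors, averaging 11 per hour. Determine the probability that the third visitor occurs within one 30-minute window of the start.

0.9116

Over the interval, μ = 11 × 0.5 = 5.5 (a 30-minute window = 0.5 hours).
The third arrival falls in the interval iff at least 3 events occur there: P(S_3 ≤ t) = P(N ≥ 3) = 1 − P(N ≤ 2) ≈ 0.9116.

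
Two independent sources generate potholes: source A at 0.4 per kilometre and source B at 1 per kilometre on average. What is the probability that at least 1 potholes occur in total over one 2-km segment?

0.9392

Independent Poisson processes superpose: combined rate λ = 0.4 + 1 = 1.4 per kilometre.
Over the interval, μ = 1.4 × 2 = 2.8 (a 2-km segment = 2 kilometres).
P(N ≥ 1) = 1 − P(N ≤ 0) ≈ 0.9392.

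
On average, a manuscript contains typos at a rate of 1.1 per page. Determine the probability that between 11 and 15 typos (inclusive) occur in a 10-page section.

Over the interval, μ = 1.1 × 10 = 11 (a 10-page section = 10 pages).
P(11 ≤ N ≤ 15) = Σ_{j=11}^{15} e^(−11) · 11^j/j! ≈ 0.4475.

0.4475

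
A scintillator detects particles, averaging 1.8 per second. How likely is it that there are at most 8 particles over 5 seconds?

Over the interval, μ = 1.8 × 5 = 9 (5 seconds).
P(N ≤ 8) = Σ_{j=0}^{8} e^(−μ) μ^j/j! ≈ 0.4557.

0.4557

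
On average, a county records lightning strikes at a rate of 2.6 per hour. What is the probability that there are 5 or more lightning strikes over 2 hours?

Over the interval, μ = 2.6 × 2 = 5.2 (2 hours).
P(N ≥ 5) = 1 − P(N ≤ 4) = 1 − Σ_{j=0}^{4} e^(−μ) μ^j/j! ≈ 0.5939.

0.5939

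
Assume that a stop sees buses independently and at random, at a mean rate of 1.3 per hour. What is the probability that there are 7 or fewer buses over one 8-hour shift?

0.1863

Over the interval, μ = 1.3 × 8 = 10.4 (an 8-hour shift = 8 hours).
P(N ≤ 7) = Σ_{j=0}^{7} e^(−μ) μ^j/j! ≈ 0.1863.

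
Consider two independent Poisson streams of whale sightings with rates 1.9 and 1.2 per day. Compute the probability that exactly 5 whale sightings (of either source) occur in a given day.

0.1075

Independent Poisson processes superpose: combined rate λ = 1.9 + 1.2 = 3.1 per day.
So μ = 3.1.
P(N = 5) = e^(−3.1) · 3.1^5/5! ≈ 0.1075.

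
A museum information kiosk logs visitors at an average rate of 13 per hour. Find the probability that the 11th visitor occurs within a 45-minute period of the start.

Over the interval, μ = 13 × 0.75 = 9.75 (a 45-minute period = 0.75 hours).
The 11th arrival falls in the interval iff at least 11 events occur there: P(S_11 ≤ t) = P(N ≥ 11) = 1 − P(N ≤ 10) ≈ 0.3857.

0.3857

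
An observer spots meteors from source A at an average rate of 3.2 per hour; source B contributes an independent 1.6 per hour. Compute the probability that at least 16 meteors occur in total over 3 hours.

0.3707

Independent Poisson processes superpose: combined rate λ = 3.2 + 1.6 = 4.8 per hour.
Over the interval, μ = 4.8 × 3 = 14.4 (3 hours).
P(N ≥ 16) = 1 − P(N ≤ 15) ≈ 0.3707.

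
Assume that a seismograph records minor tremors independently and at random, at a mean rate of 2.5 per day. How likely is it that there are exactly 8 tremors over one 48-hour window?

0.0653

Over the interval, μ = 2.5 × 2 = 5 (a 48-hour window = 2 days).
P(N = 8) = e^(−μ) μ^8/8! = e^(−5) · 5^8/40320 ≈ 0.0653.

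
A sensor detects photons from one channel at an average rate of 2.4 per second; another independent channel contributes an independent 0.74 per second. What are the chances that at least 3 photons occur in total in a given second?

Independent Poisson processes superpose: combined rate λ = 2.4 + 0.74 = 3.14 per second.
So μ = 3.14.
P(N ≥ 3) = 1 − P(N ≤ 2) ≈ 0.6074.

0.6074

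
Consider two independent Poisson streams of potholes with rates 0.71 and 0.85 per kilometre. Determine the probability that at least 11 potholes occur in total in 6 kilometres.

Independent Poisson processes superpose: combined rate λ = 0.71 + 0.85 = 1.56 per kilometre.
Over the interval, μ = 1.56 × 6 = 9.36 (6 kilometres).
P(N ≥ 11) = 1 − P(N ≤ 10) ≈ 0.3375.

0.3375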